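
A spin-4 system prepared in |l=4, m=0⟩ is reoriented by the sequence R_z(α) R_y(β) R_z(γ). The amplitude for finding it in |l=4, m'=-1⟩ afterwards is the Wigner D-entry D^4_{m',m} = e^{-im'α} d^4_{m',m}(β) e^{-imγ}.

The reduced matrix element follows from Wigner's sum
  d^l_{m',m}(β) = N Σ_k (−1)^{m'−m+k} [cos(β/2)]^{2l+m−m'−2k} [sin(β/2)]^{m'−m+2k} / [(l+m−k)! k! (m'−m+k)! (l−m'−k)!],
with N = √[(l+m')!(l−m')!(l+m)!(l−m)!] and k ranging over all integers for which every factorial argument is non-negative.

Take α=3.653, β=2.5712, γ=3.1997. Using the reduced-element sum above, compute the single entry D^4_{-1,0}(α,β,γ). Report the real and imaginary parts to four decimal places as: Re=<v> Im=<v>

Split into d^4_{-1,0}(β=2.5712) × two z-phases.
Half-angle: c=0.281346, s=0.959606. N=√(6·120·24·24)=643.987578
The bounds max(0,m−m')=1 and min(l+m,l−m')=4 give 4 terms
  k=1: (−1)^0·643.9876/(144)·0.2813^7·0.9596^1 = +0.000599
  k=2: (−1)^1·643.9876/(24)·0.2813^5·0.9596^3 = -0.041797
  k=3: (−1)^2·643.9876/(24)·0.2813^3·0.9596^5 = +0.486243
  k=4: (−1)^3·643.9876/(144)·0.2813^1·0.9596^7 = -0.942774
d^4_{-1,0}(2.5712) = +0.000599 -0.041797 +0.486243 -0.942774 = -0.497729
D = (-0.872057-0.489405i)·(-0.497729)·(+1.000000+0.000000i) = +0.434048+0.243591i

Re=0.4340 Im=0.2436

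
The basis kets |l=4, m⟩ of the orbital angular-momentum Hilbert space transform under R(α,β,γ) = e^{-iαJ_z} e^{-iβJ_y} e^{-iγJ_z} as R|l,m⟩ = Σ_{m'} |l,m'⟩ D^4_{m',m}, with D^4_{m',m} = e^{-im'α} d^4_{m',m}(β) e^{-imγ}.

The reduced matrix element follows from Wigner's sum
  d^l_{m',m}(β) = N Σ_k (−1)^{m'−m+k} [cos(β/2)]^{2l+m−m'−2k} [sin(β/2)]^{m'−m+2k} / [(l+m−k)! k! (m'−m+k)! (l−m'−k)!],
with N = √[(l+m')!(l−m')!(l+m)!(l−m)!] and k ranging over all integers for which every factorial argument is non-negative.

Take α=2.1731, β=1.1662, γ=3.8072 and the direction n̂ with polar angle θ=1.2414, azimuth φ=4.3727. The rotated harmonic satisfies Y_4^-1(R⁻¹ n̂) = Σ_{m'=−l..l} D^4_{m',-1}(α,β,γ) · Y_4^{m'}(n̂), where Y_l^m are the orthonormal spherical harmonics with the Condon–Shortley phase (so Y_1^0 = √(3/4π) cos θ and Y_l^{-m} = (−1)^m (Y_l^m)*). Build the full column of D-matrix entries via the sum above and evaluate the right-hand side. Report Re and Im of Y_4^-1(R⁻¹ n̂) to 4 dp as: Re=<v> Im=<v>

Need the full column D^4_{m',-1} for m'=−4..4 at α=2.1731, β=1.1662, γ=3.8072.
cos(β/2)=0.834760, sin(β/2)=0.550614
d^4_{-4,-1}: single k=3 term ⇒ +0.506342;  D = +0.505214-0.033784i
d^4_{-3,-1}: k∈[2..3] ⇒ +0.814206 -0.590412 = +0.223794;  D = -0.138811-0.175543i
d^4_{-2,-1}: k∈[1..3] ⇒ +0.659803 -1.435345 +0.416329 = -0.359213;  D = +0.105955-0.343231i
d^4_{-1,-1}: k∈[0..3] ⇒ +0.235772 -1.538705 +1.338928 -0.194182 = -0.158186;  D = -0.150986+0.047183i
d^4_{0,-1}: k∈[0..3] ⇒ -0.695493 +1.815584 -0.789929 +0.057281 = +0.387442;  D = -0.304739-0.239260i
d^4_{1,-1}: k∈[0..3] ⇒ +1.025803 -1.338928 +0.291272 -0.008449 = -0.030301;  D = +0.001917-0.030241i
d^4_{2,-1}: k∈[0..2] ⇒ -0.956897 +0.624494 -0.054341 = -0.386744;  D = -0.331912+0.198507i
d^4_{3,-1}: k∈[0..1] ⇒ +0.590412 -0.154127 = +0.436285;  D = -0.396660-0.181673i
d^4_{4,-1}: single k=0 term ⇒ -0.220301;  D = -0.037881-0.217019i
Y_4^{m'}(θ=1.2414,φ=4.3727) and Σ D·Y over m':
  (+0.5052-0.0338i)·(+0.0747+0.3468i)  (-0.1388-0.1755i)·(+0.2921-0.1798i)  (+0.1060-0.3432i)·(+0.0623+0.0504i)  (-0.1510+0.0472i)·(+0.1094-0.3096i)  (-0.3047-0.2393i)·(+0.0258+0.0000i)  (+0.0019-0.0302i)·(-0.1094-0.3096i)  (-0.3319+0.1985i)·(+0.0623-0.0504i)  (-0.3967-0.1817i)·(-0.2921-0.1798i)  (-0.0379-0.2170i)·(+0.0747-0.3468i)
Y_4^-1(R⁻¹ n̂) = -0.023725+0.329167i

Re=-0.0237 Im=0.3292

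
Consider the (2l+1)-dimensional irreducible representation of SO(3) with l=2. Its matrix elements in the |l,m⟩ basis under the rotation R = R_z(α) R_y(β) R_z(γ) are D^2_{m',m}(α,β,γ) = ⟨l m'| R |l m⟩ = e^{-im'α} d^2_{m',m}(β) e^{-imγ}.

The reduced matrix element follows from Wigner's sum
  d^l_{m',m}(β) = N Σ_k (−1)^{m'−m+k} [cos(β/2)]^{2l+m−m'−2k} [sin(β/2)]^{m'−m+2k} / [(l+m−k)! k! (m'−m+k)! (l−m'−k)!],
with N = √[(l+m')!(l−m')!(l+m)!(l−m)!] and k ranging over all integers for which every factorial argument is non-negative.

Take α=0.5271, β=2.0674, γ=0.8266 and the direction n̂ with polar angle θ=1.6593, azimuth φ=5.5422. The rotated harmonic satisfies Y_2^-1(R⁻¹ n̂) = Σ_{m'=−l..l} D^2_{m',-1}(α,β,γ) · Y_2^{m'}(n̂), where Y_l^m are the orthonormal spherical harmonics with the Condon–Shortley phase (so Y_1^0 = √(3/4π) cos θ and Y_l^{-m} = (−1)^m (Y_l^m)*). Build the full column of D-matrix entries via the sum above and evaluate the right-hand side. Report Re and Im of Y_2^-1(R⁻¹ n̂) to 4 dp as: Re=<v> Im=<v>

Re=-0.1739 Im=0.1399

Need the full column D^2_{m',-1} for m'=−2..2 at α=0.5271, β=2.0674, γ=0.8266.
cos(β/2)=0.511643, sin(β/2)=0.859198
d^2_{-2,-1}: single k=1 term ⇒ +0.230158;  D = -0.070212+0.219186i
d^2_{-1,-1}: k∈[0..1] ⇒ +0.068528 -0.579752 = -0.511224;  D = -0.110115-0.499224i
d^2_{0,-1}: k∈[0..1] ⇒ -0.281884 +0.794919 = +0.513034;  D = +0.347520+0.377405i
d^2_{1,-1}: k∈[0..1] ⇒ +0.579752 -0.544970 = +0.034782;  D = +0.033233+0.010262i
d^2_{2,-1}: single k=0 term ⇒ -0.649048;  D = -0.632310+0.146451i
Y_2^{m'}(θ=1.6593,φ=5.5422) and Σ D·Y over m':
  (-0.0702+0.2192i)·(+0.0340+0.3817i)  (-0.1101-0.4992i)·(-0.0502-0.0459i)  (+0.3475+0.3774i)·(-0.3080+0.0000i)  (+0.0332+0.0103i)·(+0.0502-0.0459i)  (-0.6323+0.1465i)·(+0.0340-0.3817i)
Y_2^-1(R⁻¹ n̂) = -0.173943+0.139866i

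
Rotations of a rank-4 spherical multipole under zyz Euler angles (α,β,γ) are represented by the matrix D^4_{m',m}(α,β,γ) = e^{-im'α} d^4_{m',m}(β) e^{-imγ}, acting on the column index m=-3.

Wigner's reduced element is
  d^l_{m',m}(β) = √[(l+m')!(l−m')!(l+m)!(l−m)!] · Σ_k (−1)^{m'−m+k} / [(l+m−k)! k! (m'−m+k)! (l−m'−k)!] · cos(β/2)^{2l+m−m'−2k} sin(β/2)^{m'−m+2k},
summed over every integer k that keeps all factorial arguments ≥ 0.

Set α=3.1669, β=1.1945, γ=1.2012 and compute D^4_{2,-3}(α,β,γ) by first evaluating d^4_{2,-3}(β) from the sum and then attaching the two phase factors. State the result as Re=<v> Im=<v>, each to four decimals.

Re=0.2767 Im=0.1207

D^4_{2,-3}(3.1669,1.1945,1.2012) = e^{-i·2·3.1669}·d^4_{2,-3}(1.1945)·e^{-i·-3·1.2012}. Compute d first:
c=cos(1.1945/2)=0.826885, s=sin(1.1945/2)=0.562371; N=√[720·2·1·5040]=2693.993318
The bounds max(0,m−m')=0 and min(l+m,l−m')=1 give 2 terms
  k=0: (−1)^5·2693.9933/(240)·0.8269^3·0.5624^5 = -0.356972
  k=1: (−1)^6·2693.9933/(720)·0.8269^1·0.5624^7 = +0.055039
d^4_{2,-3}(1.1945) = -0.356972 +0.055039 = -0.301933
D = (+0.998719-0.050593i)·(-0.301933)·(-0.895160-0.445746i) = +0.276742+0.120739i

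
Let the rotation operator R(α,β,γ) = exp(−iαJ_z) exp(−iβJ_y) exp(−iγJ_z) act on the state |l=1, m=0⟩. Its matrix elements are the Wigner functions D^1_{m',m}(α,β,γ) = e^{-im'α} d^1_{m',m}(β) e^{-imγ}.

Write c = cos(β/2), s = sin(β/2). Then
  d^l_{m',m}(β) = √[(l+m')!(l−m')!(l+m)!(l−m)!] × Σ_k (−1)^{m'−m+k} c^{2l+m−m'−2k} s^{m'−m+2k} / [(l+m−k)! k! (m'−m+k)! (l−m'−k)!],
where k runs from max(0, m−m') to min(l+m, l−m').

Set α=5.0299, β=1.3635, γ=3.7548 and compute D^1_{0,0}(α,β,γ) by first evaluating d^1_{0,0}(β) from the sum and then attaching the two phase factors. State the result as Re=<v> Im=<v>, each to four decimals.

First d^1_{0,0}(β=1.3635), then the phase factors e^{-i(0)α} and e^{-i(0)γ}:
With c≡cos(β/2)=0.776471 and s≡sin(β/2)=0.630153, N=[1·1·1·1]^{1/2}=1.000000
The bounds max(0,m−m')=0 and min(l+m,l−m')=1 give 2 terms
  k=0: (−1)^0·1.0000/(1)·0.7765^2·0.6302^0 = +0.602907
  k=1: (−1)^1·1.0000/(1)·0.7765^0·0.6302^2 = -0.397093
d^1_{0,0}(1.3635) = +0.602907 -0.397093 = +0.205815
Phases: e^{-i·(0)·5.0299}=+1.000000+0.000000i, e^{-i·(0)·3.7548}=+1.000000+0.000000i ⇒ D=+0.205815+0.000000i

Re=0.2058 Im=0.0000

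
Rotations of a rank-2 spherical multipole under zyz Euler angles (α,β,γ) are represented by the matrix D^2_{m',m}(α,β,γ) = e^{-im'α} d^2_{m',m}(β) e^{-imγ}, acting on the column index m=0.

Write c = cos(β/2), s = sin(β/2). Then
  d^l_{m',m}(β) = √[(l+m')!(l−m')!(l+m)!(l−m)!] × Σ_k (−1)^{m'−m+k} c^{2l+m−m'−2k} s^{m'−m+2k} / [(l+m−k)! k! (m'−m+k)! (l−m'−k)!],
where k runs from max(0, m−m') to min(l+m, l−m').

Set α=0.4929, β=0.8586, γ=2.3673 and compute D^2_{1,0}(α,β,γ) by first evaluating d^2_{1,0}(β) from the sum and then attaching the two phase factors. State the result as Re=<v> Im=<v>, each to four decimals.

Re=-0.5337 Im=0.2867

Split into d^2_{1,0}(β=0.8586) × two z-phases.
Half-angle: c=0.909257, s=0.416234. N=√(6·1·2·2)=4.898979
Admissible k: 0..1 (factorial args all ≥0)
  k=0: (−1)^1·4.8990/(2)·0.9093^3·0.4162^1 = -0.766433
  k=1: (−1)^2·4.8990/(2)·0.9093^1·0.4162^3 = +0.160611
d^2_{1,0}(0.8586) = -0.766433 +0.160611 = -0.605821
Phases: e^{-i·(1)·0.4929}=+0.880964-0.473183i, e^{-i·(0)·2.3673}=+1.000000+0.000000i ⇒ D=-0.533707+0.286664i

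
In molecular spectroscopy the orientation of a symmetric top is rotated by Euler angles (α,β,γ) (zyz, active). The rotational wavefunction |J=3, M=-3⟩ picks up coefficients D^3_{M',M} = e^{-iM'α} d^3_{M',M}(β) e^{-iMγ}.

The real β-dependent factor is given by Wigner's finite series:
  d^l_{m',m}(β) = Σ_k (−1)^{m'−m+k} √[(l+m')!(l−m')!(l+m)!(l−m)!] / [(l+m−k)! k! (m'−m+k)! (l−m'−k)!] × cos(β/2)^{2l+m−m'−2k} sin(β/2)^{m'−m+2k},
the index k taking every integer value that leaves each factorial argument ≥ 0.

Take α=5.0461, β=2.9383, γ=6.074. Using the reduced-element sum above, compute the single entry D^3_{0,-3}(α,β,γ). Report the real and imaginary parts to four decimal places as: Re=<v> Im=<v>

Re=-0.0037 Im=0.0027

D^3_{0,-3}(5.0461,2.9383,6.074) = e^{-i·0·5.0461}·d^3_{0,-3}(2.9383)·e^{-i·-3·6.074}. Compute d first:
With c≡cos(β/2)=0.101471 and s≡sin(β/2)=0.994838, N=[6·6·1·720]^{1/2}=160.996894
k∈{0} keeps every argument non-negative
  k=0: (−1)^3·160.9969/(36)·0.1015^3·0.9948^3 = -0.004600
d^3_{0,-3}(2.9383) = -0.004600
Phases: e^{-i·(0)·5.0461}=+1.000000+0.000000i, e^{-i·(-3)·6.074}=+0.809465-0.587168i ⇒ D=-0.003724+0.002701i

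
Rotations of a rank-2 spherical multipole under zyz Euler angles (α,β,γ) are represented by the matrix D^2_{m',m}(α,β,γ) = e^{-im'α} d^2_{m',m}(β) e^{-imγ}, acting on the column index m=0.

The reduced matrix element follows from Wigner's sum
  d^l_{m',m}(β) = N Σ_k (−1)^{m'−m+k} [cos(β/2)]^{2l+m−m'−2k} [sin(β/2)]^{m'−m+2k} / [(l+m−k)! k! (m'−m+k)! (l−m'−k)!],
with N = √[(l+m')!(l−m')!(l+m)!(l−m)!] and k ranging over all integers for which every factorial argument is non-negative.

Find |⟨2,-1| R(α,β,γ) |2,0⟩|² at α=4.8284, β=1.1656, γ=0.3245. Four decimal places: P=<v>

P=0.1969

Split into d^2_{-1,0}(β=1.1656) × two z-phases.
Half-angle: c=0.834925, s=0.550364. N=√(1·6·2·2)=4.898979
k: max(0,(0)−(-1))=1 … min(2+(0),2−(-1))=2
  k=1: (−1)^0·4.8990/(2)·0.8349^3·0.5504^1 = +0.784635
  k=2: (−1)^1·4.8990/(2)·0.8349^1·0.5504^3 = -0.340936
d^2_{-1,0}(1.1656) = +0.784635 -0.340936 = +0.443699
|D^2_{-1,0}|² = |d^2_{-1,0}(β)|² = (+0.443699)² = 0.196869 (the z-rotation phases have unit modulus)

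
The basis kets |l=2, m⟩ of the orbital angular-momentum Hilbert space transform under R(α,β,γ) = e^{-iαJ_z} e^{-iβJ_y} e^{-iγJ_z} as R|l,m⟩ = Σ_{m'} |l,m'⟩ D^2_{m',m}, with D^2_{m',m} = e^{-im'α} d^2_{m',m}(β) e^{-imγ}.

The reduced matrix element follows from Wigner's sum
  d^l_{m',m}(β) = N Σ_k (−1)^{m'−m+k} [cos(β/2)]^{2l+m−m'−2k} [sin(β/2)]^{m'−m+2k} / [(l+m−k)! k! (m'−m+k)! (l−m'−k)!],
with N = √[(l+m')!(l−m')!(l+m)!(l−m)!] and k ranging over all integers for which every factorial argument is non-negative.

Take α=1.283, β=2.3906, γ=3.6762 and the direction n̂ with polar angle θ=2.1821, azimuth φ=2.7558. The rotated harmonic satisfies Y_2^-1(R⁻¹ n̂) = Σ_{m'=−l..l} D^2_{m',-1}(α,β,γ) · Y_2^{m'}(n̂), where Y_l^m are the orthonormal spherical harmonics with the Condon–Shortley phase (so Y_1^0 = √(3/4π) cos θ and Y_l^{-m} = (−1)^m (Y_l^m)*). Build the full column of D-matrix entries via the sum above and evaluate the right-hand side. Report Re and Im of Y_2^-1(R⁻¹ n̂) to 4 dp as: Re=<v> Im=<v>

Need the full column D^2_{m',-1} for m'=−2..2 at α=1.283, β=2.3906, γ=3.6762.
cos(β/2)=0.366734, sin(β/2)=0.930326
d^2_{-2,-1}: single k=1 term ⇒ +0.091774;  D = +0.091697-0.003760i
d^2_{-1,-1}: k∈[0..1] ⇒ +0.018089 -0.349216 = -0.331128;  D = -0.080899+0.321093i
d^2_{0,-1}: k∈[0..1] ⇒ -0.112400 +0.723323 = +0.610923;  D = -0.525680-0.311267i
d^2_{1,-1}: k∈[0..1] ⇒ +0.349216 -0.749101 = -0.399884;  D = +0.293029-0.272106i
d^2_{2,-1}: single k=0 term ⇒ -0.590591;  D = -0.262507-0.529044i
Y_2^{m'}(θ=2.1821,φ=2.7558) and Σ D·Y over m':
  (+0.0917-0.0038i)·(+0.1857+0.1806i)  (-0.0809+0.3211i)·(+0.3364+0.1366i)  (-0.5257-0.3113i)·(-0.0037+0.0000i)  (+0.2930-0.2721i)·(-0.3364+0.1366i)  (-0.2625-0.5290i)·(+0.1857-0.1806i)
Y_2^-1(R⁻¹ n̂) = -0.257121+0.194744i

Re=-0.2571 Im=0.1947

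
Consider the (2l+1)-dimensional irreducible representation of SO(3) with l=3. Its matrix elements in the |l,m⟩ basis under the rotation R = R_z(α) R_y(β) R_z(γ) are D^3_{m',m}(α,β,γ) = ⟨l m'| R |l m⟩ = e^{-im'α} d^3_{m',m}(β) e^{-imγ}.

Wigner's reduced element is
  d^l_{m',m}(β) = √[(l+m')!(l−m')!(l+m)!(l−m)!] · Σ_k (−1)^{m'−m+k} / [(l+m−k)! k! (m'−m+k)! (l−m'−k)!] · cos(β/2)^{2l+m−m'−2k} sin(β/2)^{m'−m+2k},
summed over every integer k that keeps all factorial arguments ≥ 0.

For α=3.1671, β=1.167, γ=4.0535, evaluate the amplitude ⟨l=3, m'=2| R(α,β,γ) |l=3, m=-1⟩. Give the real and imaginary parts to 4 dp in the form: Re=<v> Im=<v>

Re=0.3134 Im=0.3646

First d^3_{2,-1}(β=1.167), then the phase factors e^{-i(2)α} and e^{-i(-1)γ}:
With c≡cos(β/2)=0.834539 and s≡sin(β/2)=0.550948, N=[120·1·2·24]^{1/2}=75.894664
k∈{0,1} keeps every argument non-negative
  k=0: (−1)^3·75.8947/(12)·0.8345^3·0.5509^3 = -0.614756
  k=1: (−1)^4·75.8947/(24)·0.8345^1·0.5509^5 = +0.133968
d^3_{2,-1}(1.167) = -0.614756 +0.133968 = -0.480788
Attach z-rotation phases: D = e^{-i(2)(3.1671)}·(-0.480788)·e^{-i(-1)(4.0535)} = +0.313359+0.364642i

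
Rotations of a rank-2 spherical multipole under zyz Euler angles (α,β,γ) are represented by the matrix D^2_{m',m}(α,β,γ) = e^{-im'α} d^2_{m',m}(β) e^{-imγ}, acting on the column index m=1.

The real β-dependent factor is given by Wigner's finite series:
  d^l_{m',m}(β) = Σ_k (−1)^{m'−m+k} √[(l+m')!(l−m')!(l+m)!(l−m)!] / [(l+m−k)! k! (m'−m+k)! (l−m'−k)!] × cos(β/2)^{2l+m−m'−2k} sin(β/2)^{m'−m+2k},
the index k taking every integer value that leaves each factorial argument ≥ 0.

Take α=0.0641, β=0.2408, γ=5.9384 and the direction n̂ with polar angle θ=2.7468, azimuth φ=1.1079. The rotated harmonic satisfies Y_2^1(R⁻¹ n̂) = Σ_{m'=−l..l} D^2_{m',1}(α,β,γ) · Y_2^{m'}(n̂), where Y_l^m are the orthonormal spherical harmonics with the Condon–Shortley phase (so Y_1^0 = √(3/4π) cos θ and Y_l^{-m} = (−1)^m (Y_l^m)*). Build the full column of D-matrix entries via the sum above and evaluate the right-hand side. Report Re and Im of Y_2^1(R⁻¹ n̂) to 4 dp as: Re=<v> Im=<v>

Need the full column D^2_{m',1} for m'=−2..2 at α=0.0641, β=0.2408, γ=5.9384.
cos(β/2)=0.992761, sin(β/2)=0.120109
d^2_{-2,1}: single k=3 term ⇒ +0.003440;  D = +0.003063+0.001567i
d^2_{-1,1}: k∈[2..3] ⇒ +0.042654 -0.000208 = +0.042446;  D = +0.038947+0.016876i
d^2_{0,1}: k∈[1..2] ⇒ +0.287863 -0.004214 = +0.283650;  D = +0.266956+0.095872i
d^2_{1,1}: k∈[0..1] ⇒ +0.971356 -0.042654 = +0.928701;  D = +0.892357+0.257263i
d^2_{2,1}: single k=0 term ⇒ -0.235039;  D = -0.229548-0.050509i
Y_2^{m'}(θ=2.7468,φ=1.1079) and Σ D·Y over m':
  (+0.0031+0.0016i)·(-0.0344-0.0457i)  (+0.0389+0.0169i)·(-0.1225+0.2454i)  (+0.2670+0.0959i)·(+0.4908+0.0000i)  (+0.8924+0.2573i)·(+0.1225+0.2454i)  (-0.2295-0.0505i)·(-0.0344+0.0457i)
Y_2^1(R⁻¹ n̂) = +0.178430+0.296113i

Re=0.1784 Im=0.2961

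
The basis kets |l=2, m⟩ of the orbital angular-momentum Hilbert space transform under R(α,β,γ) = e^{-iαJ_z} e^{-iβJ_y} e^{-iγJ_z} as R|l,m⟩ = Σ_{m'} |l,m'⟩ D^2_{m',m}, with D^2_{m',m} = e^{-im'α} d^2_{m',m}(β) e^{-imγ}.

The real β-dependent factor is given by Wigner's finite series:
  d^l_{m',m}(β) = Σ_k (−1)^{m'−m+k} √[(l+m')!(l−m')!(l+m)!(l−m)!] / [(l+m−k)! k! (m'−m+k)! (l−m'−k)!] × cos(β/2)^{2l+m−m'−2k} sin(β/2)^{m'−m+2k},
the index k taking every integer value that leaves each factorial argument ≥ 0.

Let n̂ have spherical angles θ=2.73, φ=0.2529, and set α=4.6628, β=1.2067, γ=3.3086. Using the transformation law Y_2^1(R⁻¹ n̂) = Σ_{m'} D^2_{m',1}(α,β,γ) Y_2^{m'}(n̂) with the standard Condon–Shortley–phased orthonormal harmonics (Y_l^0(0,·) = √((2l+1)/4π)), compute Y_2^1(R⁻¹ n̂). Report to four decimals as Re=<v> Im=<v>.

Need the full column D^2_{m',1} for m'=−2..2 at α=4.6628, β=1.2067, γ=3.3086.
cos(β/2)=0.823439, sin(β/2)=0.567404
d^2_{-2,1}: single k=3 term ⇒ +0.300843;  D = +0.290247-0.079138i
d^2_{-1,1}: k∈[2..3] ⇒ +0.654892 -0.103650 = +0.551242;  D = +0.118466+0.538362i
d^2_{0,1}: k∈[1..2] ⇒ +0.776003 -0.368455 = +0.407547;  D = -0.401877+0.067747i
d^2_{1,1}: k∈[0..1] ⇒ +0.459755 -0.654892 = -0.195137;  D = +0.022860+0.193793i
d^2_{2,1}: single k=0 term ⇒ -0.633603;  D = -0.632146+0.042944i
Y_2^{m'}(θ=2.73,φ=0.2529) and Σ D·Y over m':
  (+0.2902-0.0791i)·(+0.0541-0.0300i)  (+0.1185+0.5384i)·(-0.2743+0.0709i)  (-0.4019+0.0677i)·(+0.4793+0.0000i)  (+0.0229+0.1938i)·(+0.2743+0.0709i)  (-0.6321+0.0429i)·(+0.0541+0.0300i)
Y_2^1(R⁻¹ n̂) = -0.292897-0.081595i

Re=-0.2929 Im=-0.0816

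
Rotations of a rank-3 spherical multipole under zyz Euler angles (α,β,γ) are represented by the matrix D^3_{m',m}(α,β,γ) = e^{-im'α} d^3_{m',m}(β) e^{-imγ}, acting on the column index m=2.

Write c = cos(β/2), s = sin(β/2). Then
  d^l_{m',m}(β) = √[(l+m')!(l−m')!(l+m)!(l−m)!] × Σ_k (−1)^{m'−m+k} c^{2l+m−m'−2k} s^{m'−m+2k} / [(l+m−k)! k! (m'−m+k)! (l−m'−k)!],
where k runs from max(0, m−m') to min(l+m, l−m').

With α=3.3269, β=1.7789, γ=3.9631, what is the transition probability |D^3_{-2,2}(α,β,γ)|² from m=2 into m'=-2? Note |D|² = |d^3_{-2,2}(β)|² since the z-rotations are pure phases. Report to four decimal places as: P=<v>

Split into d^3_{-2,2}(β=1.7789) × two z-phases.
With c≡cos(β/2)=0.629839 and s≡sin(β/2)=0.776725, N=[1·120·120·1]^{1/2}=120.000000
k: max(0,(2)−(-2))=4 … min(3+(2),3−(-2))=5
  k=4: (−1)^0·120.0000/(24)·0.6298^2·0.7767^4 = +0.721938
  k=5: (−1)^1·120.0000/(120)·0.6298^0·0.7767^6 = -0.219586
d^3_{-2,2}(1.7789) = +0.721938 -0.219586 = +0.502351
|D^3_{-2,2}|² = |d^3_{-2,2}(β)|² = (+0.502351)² = 0.252357 (the z-rotation phases have unit modulus)

P=0.2524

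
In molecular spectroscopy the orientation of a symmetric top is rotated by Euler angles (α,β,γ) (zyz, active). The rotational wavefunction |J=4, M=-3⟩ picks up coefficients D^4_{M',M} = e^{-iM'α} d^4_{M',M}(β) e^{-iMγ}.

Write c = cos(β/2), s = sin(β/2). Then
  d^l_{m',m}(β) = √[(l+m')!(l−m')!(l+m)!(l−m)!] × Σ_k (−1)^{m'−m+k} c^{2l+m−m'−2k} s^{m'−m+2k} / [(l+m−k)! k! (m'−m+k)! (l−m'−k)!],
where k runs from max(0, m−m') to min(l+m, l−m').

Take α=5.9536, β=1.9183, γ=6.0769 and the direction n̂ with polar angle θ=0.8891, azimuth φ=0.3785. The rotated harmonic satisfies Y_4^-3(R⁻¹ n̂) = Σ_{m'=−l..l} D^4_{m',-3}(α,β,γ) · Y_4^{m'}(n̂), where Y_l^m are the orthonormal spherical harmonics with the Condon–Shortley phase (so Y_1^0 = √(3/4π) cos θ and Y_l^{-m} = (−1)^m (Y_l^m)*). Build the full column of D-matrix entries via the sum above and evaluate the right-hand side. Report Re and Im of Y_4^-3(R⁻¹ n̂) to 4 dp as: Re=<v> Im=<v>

Re=-0.1663 Im=-0.3125

Need the full column D^4_{m',-3} for m'=−4..4 at α=5.9536, β=1.9183, γ=6.0769.
cos(β/2)=0.574216, sin(β/2)=0.818704
d^4_{-4,-3}: single k=1 term ⇒ +0.047665;  D = -0.017076-0.044501i
d^4_{-3,-3}: k∈[0..1] ⇒ +0.011820 -0.168191 = -0.156372;  D = +0.005756+0.156266i
d^4_{-2,-3}: k∈[0..1] ⇒ -0.063055 +0.384541 = +0.321486;  D = +0.092783-0.307806i
d^4_{-1,-3}: k∈[0..1] ⇒ +0.190711 -0.646142 = -0.455430;  D = -0.265493+0.370041i
d^4_{0,-3}: k∈[0..1] ⇒ -0.405342 +0.823994 = +0.418652;  D = +0.341010-0.242862i
d^4_{1,-3}: k∈[0..1] ⇒ +0.646142 -0.788101 = -0.141959;  D = -0.136061+0.040494i
d^4_{2,-3}: k∈[0..1] ⇒ -0.781709 +0.529696 = -0.252013;  D = -0.251808-0.010157i
d^4_{3,-3}: k∈[0..1] ⇒ +0.695040 -0.201843 = +0.493196;  D = +0.459838+0.178301i
d^4_{4,-3}: single k=0 term ⇒ -0.400413;  D = -0.306385-0.257795i
Y_4^{m'}(θ=0.8891,φ=0.3785) and Σ D·Y over m':
  (-0.0171-0.0445i)·(+0.0091-0.1606i)  (+0.0058+0.1563i)·(+0.1557-0.3348i)  (+0.0928-0.3078i)·(+0.2609-0.2465i)  (-0.2655+0.3700i)·(-0.0475+0.0189i)  (+0.3410-0.2429i)·(-0.3590+0.0000i)  (-0.1361+0.0405i)·(+0.0475+0.0189i)  (-0.2518-0.0102i)·(+0.2609+0.2465i)  (+0.4598+0.1783i)·(-0.1557-0.3348i)  (-0.3064-0.2578i)·(+0.0091+0.1606i)
Y_4^-3(R⁻¹ n̂) = -0.166254-0.312472i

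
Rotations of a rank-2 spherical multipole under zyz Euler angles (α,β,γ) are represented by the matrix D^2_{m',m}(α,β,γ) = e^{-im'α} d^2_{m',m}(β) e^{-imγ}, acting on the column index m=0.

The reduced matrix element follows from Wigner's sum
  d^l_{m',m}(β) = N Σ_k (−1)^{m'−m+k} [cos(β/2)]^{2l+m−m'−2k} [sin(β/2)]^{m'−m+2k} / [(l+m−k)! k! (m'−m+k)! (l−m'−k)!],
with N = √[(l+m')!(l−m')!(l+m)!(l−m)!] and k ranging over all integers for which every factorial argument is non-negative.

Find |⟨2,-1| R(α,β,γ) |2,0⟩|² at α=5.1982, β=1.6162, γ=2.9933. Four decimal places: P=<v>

P=0.0031

First d^2_{-1,0}(β=1.6162), then the phase factors e^{-i(-1)α} and e^{-i(0)γ}:
With c≡cos(β/2)=0.690873 and s≡sin(β/2)=0.722976, N=[1·6·2·2]^{1/2}=4.898979
k∈{1,2} keeps every argument non-negative
  k=1: (−1)^0·4.8990/(2)·0.6909^3·0.7230^1 = +0.583976
  k=2: (−1)^1·4.8990/(2)·0.6909^1·0.7230^3 = -0.639507
d^2_{-1,0}(1.6162) = +0.583976 -0.639507 = -0.055532
|D^2_{-1,0}|² = |d^2_{-1,0}(β)|² = (-0.055532)² = 0.003084 (the z-rotation phases have unit modulus)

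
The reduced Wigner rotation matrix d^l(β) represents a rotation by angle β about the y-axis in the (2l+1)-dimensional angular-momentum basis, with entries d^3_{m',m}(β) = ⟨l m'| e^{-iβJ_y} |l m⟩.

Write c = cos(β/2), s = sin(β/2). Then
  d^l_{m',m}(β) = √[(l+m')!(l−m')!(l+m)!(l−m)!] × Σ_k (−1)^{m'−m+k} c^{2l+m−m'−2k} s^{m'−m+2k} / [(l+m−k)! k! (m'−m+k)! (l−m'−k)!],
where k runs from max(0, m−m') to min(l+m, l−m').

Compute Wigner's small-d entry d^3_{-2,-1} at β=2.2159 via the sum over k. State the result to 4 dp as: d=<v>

d^3_{-2,-1}(β=2.2159) via Wigner's sum:
With c≡cos(β/2)=0.446497 and s≡sin(β/2)=0.894785, N=[1·120·2·24]^{1/2}=75.894664
k: max(0,(-1)−(-2))=1 … min(3+(-1),3−(-2))=2
  k=1: (−1)^0·75.8947/(24)·0.4465^5·0.8948^1 = +0.050212
  k=2: (−1)^1·75.8947/(12)·0.4465^3·0.8948^3 = -0.403312
d^3_{-2,-1}(2.2159) = +0.050212 -0.403312 = -0.353100

d=-0.3531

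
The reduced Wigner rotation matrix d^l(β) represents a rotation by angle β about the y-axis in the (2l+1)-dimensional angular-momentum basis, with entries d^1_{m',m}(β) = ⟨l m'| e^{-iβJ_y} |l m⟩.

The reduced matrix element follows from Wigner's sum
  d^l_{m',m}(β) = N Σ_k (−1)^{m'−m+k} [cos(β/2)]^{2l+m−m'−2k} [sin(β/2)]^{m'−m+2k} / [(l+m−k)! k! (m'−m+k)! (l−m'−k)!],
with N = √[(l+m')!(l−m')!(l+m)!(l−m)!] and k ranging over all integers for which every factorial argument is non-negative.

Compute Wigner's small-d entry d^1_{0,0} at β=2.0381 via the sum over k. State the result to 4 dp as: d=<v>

d^1_{0,0}(β=2.0381) via Wigner's sum:
Half-angle: c=0.524175, s=0.851610. N=√(1·1·1·1)=1.000000
Admissible k: 0..1 (factorial args all ≥0)
  k=0: (−1)^0·1.0000/(1)·0.5242^2·0.8516^0 = +0.274760
  k=1: (−1)^1·1.0000/(1)·0.5242^0·0.8516^2 = -0.725240
d^1_{0,0}(2.0381) = +0.274760 -0.725240 = -0.450481

d=-0.4505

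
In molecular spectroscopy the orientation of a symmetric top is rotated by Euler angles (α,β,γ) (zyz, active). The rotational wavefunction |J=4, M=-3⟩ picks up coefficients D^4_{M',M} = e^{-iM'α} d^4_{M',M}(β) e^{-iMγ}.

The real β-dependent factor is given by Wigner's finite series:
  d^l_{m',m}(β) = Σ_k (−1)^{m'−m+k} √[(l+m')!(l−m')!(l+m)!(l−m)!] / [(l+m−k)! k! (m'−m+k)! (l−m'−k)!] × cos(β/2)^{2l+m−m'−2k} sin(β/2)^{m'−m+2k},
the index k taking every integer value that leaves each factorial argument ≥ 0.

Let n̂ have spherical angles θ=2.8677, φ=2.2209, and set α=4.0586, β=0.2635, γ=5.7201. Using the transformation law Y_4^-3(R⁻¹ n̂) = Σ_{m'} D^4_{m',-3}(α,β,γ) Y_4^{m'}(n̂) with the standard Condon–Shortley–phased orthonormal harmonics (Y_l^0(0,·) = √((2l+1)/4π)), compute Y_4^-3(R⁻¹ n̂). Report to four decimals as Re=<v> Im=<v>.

Need the full column D^4_{m',-3} for m'=−4..4 at α=4.0586, β=0.2635, γ=5.7201.
cos(β/2)=0.991334, sin(β/2)=0.131369
d^4_{-4,-3}: single k=1 term ⇒ +0.349604;  D = -0.138707+0.320911i
d^4_{-3,-3}: k∈[0..1] ⇒ +0.932735 -0.114658 = +0.818077;  D = -0.398674-0.714359i
d^4_{-2,-3}: k∈[0..1] ⇒ -0.462483 +0.024365 = -0.438118;  D = -0.433536-0.063200i
d^4_{-1,-3}: k∈[0..1] ⇒ +0.130010 -0.003805 = +0.126205;  D = -0.090406+0.088059i
d^4_{0,-3}: k∈[0..1] ⇒ -0.025683 +0.000451 = -0.025232;  D = +0.002982+0.025055i
d^4_{1,-3}: k∈[0..1] ⇒ +0.003805 -0.000040 = +0.003765;  D = +0.003238+0.001921i
d^4_{2,-3}: k∈[0..1] ⇒ -0.000428 +0.000003 = -0.000425;  D = +0.000395-0.000158i
d^4_{3,-3}: k∈[0..1] ⇒ +0.000035 -0.000000 = +0.000035;  D = +0.000009-0.000034i
d^4_{4,-3}: single k=0 term ⇒ -0.000002;  D = -0.000001-0.000002i
Y_4^{m'}(θ=2.8677,φ=2.2209) and Σ D·Y over m':
  (-0.1387+0.3209i)·(-0.0020-0.0012i)  (-0.3987-0.7144i)·(-0.0221+0.0088i)  (-0.4335-0.0632i)·(-0.0359+0.1294i)  (-0.0904+0.0881i)·(+0.2601+0.3420i)  (+0.0030+0.0251i)·(+0.5565+0.0000i)  (+0.0032+0.0019i)·(-0.2601+0.3420i)  (+0.0004-0.0002i)·(-0.0359-0.1294i)  (+0.0000-0.0000i)·(+0.0221+0.0088i)  (-0.0000-0.0000i)·(-0.0020+0.0012i)
Y_4^-3(R⁻¹ n̂) = -0.013947-0.035536i

Re=-0.0139 Im=-0.0355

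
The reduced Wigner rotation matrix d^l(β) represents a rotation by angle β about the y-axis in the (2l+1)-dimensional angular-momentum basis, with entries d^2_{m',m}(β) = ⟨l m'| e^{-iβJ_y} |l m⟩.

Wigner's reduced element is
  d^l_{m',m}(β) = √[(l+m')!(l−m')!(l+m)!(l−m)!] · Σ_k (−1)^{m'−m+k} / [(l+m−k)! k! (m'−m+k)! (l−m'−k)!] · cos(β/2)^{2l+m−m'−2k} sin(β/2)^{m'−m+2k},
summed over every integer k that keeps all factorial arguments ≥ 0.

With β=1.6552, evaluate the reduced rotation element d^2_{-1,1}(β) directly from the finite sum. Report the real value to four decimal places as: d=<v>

d^2_{-1,1}(β=1.6552) via Wigner's sum:
c=cos(1.6552/2)=0.676645, s=sin(1.6552/2)=0.736310; N=√[1·6·6·1]=6.000000
k∈{2,3} keeps every argument non-negative
  k=2: (−1)^0·6.0000/(2)·0.6766^2·0.7363^2 = +0.744670
  k=3: (−1)^1·6.0000/(6)·0.6766^0·0.7363^4 = -0.293929
d^2_{-1,1}(1.6552) = +0.744670 -0.293929 = +0.450741

d=0.4507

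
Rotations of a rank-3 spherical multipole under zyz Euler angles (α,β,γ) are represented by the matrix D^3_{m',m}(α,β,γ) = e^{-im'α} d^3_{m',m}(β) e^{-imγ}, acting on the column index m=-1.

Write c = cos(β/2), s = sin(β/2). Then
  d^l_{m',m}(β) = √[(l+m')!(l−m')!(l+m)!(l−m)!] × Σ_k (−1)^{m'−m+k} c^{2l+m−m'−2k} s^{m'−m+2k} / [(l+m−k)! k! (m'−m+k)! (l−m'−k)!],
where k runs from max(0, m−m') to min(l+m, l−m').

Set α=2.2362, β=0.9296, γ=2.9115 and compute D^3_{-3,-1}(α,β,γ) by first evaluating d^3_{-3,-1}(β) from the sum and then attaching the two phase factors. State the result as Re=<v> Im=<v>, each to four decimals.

Re=-0.4874 Im=-0.0964

Split into d^3_{-3,-1}(β=0.9296) × two z-phases.
c=cos(0.9296/2)=0.893911, s=sin(0.9296/2)=0.448244; N=√[1·720·2·24]=185.903201
k: max(0,(-1)−(-3))=2 … min(3+(-1),3−(-3))=2
  k=2: (−1)^0·185.9032/(48)·0.8939^4·0.4482^2 = +0.496881
d^3_{-3,-1}(0.9296) = +0.496881
Attach z-rotation phases: D = e^{-i(-3)(2.2362)}·(+0.496881)·e^{-i(-1)(2.9115)} = -0.487433-0.096436i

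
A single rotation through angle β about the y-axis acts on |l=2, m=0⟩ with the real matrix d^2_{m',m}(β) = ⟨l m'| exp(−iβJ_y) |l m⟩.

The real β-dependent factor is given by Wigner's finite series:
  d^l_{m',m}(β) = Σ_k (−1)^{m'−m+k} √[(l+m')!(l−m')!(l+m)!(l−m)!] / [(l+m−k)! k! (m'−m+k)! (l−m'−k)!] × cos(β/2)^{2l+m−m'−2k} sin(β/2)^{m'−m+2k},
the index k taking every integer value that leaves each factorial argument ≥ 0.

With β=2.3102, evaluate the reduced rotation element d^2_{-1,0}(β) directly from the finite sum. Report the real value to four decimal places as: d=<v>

d^2_{-1,0}(β=2.3102) via Wigner's sum:
With c≡cos(β/2)=0.403827 and s≡sin(β/2)=0.914835, N=[1·6·2·2]^{1/2}=4.898979
The bounds max(0,m−m')=1 and min(l+m,l−m')=2 give 2 terms
  k=1: (−1)^0·4.8990/(2)·0.4038^3·0.9148^1 = +0.147572
  k=2: (−1)^1·4.8990/(2)·0.4038^1·0.9148^3 = -0.757356
d^2_{-1,0}(2.3102) = +0.147572 -0.757356 = -0.609783

d=-0.6098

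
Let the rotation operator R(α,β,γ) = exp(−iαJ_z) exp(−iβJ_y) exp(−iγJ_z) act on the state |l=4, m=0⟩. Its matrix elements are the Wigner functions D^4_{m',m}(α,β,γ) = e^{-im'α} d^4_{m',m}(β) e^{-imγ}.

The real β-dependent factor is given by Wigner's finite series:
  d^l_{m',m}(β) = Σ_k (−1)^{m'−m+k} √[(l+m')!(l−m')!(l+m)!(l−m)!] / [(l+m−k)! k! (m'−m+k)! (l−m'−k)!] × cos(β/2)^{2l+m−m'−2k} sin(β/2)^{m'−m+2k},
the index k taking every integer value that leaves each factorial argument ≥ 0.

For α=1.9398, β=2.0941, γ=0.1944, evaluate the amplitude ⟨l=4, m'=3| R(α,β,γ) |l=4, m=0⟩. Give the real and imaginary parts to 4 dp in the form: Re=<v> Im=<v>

Re=0.4296 Im=0.2149

D^4_{3,0}(1.9398,2.0941,0.1944) = e^{-i·3·1.9398}·d^4_{3,0}(2.0941)·e^{-i·0·0.1944}. Compute d first:
With c≡cos(β/2)=0.500128 and s≡sin(β/2)=0.865952, N=[5040·1·24·24]^{1/2}=1703.830978
Admissible k: 0..1 (factorial args all ≥0)
  k=0: (−1)^3·1703.8310/(144)·0.5001^5·0.8660^3 = -0.240408
  k=1: (−1)^4·1703.8310/(144)·0.5001^3·0.8660^5 = +0.720734
d^4_{3,0}(2.0941) = -0.240408 +0.720734 = +0.480326
D = (+0.894366+0.447337i)·(+0.480326)·(+1.000000+0.000000i) = +0.429587+0.214867i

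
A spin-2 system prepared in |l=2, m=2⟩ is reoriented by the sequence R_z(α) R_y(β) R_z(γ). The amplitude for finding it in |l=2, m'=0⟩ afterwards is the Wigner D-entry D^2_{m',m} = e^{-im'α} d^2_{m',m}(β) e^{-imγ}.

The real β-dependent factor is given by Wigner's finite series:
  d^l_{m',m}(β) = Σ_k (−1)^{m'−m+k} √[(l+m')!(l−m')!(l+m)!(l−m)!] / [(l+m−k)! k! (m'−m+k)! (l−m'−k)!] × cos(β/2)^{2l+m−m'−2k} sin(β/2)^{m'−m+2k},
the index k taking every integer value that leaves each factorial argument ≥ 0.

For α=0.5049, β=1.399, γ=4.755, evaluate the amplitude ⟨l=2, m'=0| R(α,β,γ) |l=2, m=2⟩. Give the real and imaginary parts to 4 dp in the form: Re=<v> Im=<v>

Re=-0.5923 Im=0.0506

D^2_{0,2}(0.5049,1.399,4.755) = e^{-i·0·0.5049}·d^2_{0,2}(1.399)·e^{-i·2·4.755}. Compute d first:
Half-angle: c=0.765164, s=0.643835. N=√(2·2·24·1)=9.797959
Admissible k: 2..2 (factorial args all ≥0)
  k=2: (−1)^0·9.7980/(4)·0.7652^2·0.6438^2 = +0.594476
d^2_{0,2}(1.399) = +0.594476
Attach z-rotation phases: D = e^{-i(0)(0.5049)}·(+0.594476)·e^{-i(2)(4.755)} = -0.592319+0.050601i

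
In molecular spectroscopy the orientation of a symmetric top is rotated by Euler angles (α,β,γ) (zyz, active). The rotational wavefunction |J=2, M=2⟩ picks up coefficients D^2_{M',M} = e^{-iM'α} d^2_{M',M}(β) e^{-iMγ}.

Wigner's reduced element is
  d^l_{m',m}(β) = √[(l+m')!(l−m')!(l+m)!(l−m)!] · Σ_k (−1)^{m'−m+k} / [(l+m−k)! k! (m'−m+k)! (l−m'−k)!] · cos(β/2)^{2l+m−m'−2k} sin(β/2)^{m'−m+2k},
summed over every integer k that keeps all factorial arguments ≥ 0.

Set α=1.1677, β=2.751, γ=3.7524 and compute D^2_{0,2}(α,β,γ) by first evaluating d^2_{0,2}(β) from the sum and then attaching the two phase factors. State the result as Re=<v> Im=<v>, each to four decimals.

D^2_{0,2}(1.1677,2.751,3.7524) = e^{-i·0·1.1677}·d^2_{0,2}(2.751)·e^{-i·2·3.7524}. Compute d first:
With c≡cos(β/2)=0.194057 and s≡sin(β/2)=0.980990, N=[2·2·24·1]^{1/2}=9.797959
k∈{2} keeps every argument non-negative
  k=2: (−1)^0·9.7980/(4)·0.1941^2·0.9810^2 = +0.088770
d^2_{0,2}(2.751) = +0.088770
Attach z-rotation phases: D = e^{-i(0)(1.1677)}·(+0.088770)·e^{-i(2)(3.7524)} = +0.030371-0.083413i

Re=0.0304 Im=-0.0834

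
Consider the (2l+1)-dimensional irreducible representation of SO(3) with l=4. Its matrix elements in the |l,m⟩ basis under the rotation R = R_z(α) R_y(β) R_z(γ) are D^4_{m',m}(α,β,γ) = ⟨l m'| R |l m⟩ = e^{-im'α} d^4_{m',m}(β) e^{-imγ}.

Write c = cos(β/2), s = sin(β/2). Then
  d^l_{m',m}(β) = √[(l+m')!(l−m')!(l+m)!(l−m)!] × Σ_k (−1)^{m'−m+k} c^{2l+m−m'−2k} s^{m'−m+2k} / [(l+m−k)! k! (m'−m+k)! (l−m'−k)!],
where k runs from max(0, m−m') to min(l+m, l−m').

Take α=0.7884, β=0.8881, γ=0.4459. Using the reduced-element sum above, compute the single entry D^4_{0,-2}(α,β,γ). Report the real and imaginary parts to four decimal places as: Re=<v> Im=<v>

D^4_{0,-2}(0.7884,0.8881,0.4459) = e^{-i·0·0.7884}·d^4_{0,-2}(0.8881)·e^{-i·-2·0.4459}. Compute d first:
Half-angle: c=0.903019, s=0.429600. N=√(24·24·2·720)=910.735966
Admissible k: 0..2 (factorial args all ≥0)
  k=0: (−1)^2·910.7360/(96)·0.9030^6·0.4296^2 = +0.949363
  k=1: (−1)^3·910.7360/(36)·0.9030^4·0.4296^4 = -0.572975
  k=2: (−1)^4·910.7360/(96)·0.9030^2·0.4296^6 = +0.048630
d^4_{0,-2}(0.8881) = +0.949363 -0.572975 +0.048630 = +0.425017
D = (+1.000000+0.000000i)·(+0.425017)·(+0.628012+0.778203i) = +0.266916+0.330750i

Re=0.2669 Im=0.3307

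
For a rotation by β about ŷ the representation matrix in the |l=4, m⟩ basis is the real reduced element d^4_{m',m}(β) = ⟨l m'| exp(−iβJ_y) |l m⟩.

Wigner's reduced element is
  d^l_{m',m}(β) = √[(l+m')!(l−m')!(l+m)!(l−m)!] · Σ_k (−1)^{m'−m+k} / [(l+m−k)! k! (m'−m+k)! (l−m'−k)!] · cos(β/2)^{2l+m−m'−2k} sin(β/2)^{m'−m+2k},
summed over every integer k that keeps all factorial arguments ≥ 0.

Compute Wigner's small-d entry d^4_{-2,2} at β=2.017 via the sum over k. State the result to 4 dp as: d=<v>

d=-0.3674

d^4_{-2,2}(β=2.017) via Wigner's sum:
c=cos(2.017/2)=0.533130, s=sin(2.017/2)=0.846033; N=√[2·720·720·2]=1440.000000
k: max(0,(2)−(-2))=4 … min(4+(2),4−(-2))=6
  k=4: (−1)^0·1440.0000/(96)·0.5331^4·0.8460^4 = +0.620832
  k=5: (−1)^1·1440.0000/(120)·0.5331^2·0.8460^6 = -1.250755
  k=6: (−1)^2·1440.0000/(1440)·0.5331^0·0.8460^8 = +0.262482
d^4_{-2,2}(2.017) = +0.620832 -1.250755 +0.262482 = -0.367441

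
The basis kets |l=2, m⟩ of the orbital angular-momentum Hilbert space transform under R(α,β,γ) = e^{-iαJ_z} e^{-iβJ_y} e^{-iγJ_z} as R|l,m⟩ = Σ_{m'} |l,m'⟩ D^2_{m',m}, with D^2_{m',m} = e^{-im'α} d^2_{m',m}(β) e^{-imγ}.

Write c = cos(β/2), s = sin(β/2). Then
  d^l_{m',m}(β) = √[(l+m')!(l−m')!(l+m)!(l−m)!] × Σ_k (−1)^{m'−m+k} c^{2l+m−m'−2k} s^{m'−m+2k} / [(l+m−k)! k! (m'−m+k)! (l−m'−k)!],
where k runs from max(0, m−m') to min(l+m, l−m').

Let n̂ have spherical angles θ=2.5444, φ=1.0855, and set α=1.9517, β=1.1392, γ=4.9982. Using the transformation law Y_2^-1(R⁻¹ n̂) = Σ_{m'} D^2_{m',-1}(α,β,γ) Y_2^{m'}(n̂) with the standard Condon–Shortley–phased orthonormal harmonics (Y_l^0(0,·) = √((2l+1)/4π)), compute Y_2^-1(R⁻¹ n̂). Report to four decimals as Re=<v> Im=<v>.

Need the full column D^2_{m',-1} for m'=−2..2 at α=1.9517, β=1.1392, γ=4.9982.
cos(β/2)=0.842117, sin(β/2)=0.539295
d^2_{-2,-1}: single k=1 term ⇒ +0.644130;  D = -0.557968+0.321830i
d^2_{-1,-1}: k∈[0..1] ⇒ +0.502909 -0.618755 = -0.115847;  D = -0.091039-0.071640i
d^2_{0,-1}: k∈[0..1] ⇒ -0.788895 +0.323540 = -0.465355;  D = -0.131200+0.446477i
d^2_{1,-1}: k∈[0..1] ⇒ +0.618755 -0.084588 = +0.534168;  D = -0.531755+0.050719i
d^2_{2,-1}: single k=0 term ⇒ -0.264169;  D = -0.121049-0.234803i
Y_2^{m'}(θ=2.5444,φ=1.0855) and Σ D·Y over m':
  (-0.5580+0.3218i)·(-0.0690-0.1008i)  (-0.0910-0.0716i)·(-0.1676+0.3178i)  (-0.1312+0.4465i)·(+0.3316+0.0000i)  (-0.5318+0.0507i)·(+0.1676+0.3178i)  (-0.1210-0.2348i)·(-0.0690+0.1008i)
Y_2^-1(R⁻¹ n̂) = -0.007759+0.008695i

Re=-0.0078 Im=0.0087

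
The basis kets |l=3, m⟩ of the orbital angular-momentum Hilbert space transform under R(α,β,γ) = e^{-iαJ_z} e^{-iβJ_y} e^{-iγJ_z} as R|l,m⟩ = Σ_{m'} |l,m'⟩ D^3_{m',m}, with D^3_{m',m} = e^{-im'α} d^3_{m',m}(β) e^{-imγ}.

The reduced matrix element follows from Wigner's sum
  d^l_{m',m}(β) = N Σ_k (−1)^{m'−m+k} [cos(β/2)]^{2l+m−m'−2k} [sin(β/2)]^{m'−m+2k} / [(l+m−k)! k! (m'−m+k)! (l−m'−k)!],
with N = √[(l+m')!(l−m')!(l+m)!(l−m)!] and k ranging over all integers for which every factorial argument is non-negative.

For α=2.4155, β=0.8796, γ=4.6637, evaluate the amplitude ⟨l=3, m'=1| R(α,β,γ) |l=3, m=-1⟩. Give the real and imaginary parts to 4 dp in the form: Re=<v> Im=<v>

Re=-0.3258 Im=0.4050

First d^3_{1,-1}(β=0.8796), then the phase factors e^{-i(1)α} and e^{-i(-1)γ}:
With c≡cos(β/2)=0.904837 and s≡sin(β/2)=0.425759, N=[24·2·2·24]^{1/2}=48.000000
The bounds max(0,m−m')=0 and min(l+m,l−m')=2 give 3 terms
  k=0: (−1)^2·48.0000/(8)·0.9048^4·0.4258^2 = +0.729053
  k=1: (−1)^3·48.0000/(6)·0.9048^2·0.4258^4 = -0.215221
  k=2: (−1)^4·48.0000/(48)·0.9048^0·0.4258^6 = +0.005956
d^3_{1,-1}(0.8796) = +0.729053 -0.215221 +0.005956 = +0.519789
D = (-0.747774-0.663953i)·(+0.519789)·(-0.048670-0.998815i) = -0.325789+0.405021i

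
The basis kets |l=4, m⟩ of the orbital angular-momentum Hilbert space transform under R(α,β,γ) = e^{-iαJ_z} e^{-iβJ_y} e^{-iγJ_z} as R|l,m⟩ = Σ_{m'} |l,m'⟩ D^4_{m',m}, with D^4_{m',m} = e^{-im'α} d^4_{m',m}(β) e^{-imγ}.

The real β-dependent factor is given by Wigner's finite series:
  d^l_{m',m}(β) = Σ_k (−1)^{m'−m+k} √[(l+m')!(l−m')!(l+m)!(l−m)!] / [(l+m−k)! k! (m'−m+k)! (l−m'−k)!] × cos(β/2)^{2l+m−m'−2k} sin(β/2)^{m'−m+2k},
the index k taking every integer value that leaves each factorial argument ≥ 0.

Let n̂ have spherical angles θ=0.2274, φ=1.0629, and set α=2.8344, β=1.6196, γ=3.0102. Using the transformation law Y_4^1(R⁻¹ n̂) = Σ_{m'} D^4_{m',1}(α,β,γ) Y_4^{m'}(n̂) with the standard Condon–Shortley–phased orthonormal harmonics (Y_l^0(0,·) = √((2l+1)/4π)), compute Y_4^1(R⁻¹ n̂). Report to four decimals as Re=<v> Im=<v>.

Re=-0.1200 Im=-0.0445

Need the full column D^4_{m',1} for m'=−4..4 at α=2.8344, β=1.6196, γ=3.0102.
cos(β/2)=0.689643, sin(β/2)=0.724149
d^4_{-4,1}: single k=5 term ⇒ +0.488774;  D = -0.222847+0.435016i
d^4_{-3,1}: k∈[4..5] ⇒ +0.822867 -0.544362 = +0.278505;  D = +0.195987-0.197873i
d^4_{-2,1}: k∈[3..5] ⇒ +0.837764 -1.385544 +0.305532 = -0.242247;  D = +0.214536-0.112507i
d^4_{-1,1}: k∈[2..5] ⇒ +0.564161 -1.866086 +1.028748 -0.075618 = -0.348795;  D = -0.343419+0.061003i
d^4_{0,1}: k∈[1..4] ⇒ +0.240278 -1.589546 +1.752590 -0.322060 = +0.081263;  D = -0.080562-0.010647i
d^4_{1,1}: k∈[0..3] ⇒ +0.051168 -0.846242 +1.866086 -0.685832 = +0.385180;  D = +0.348724+0.163570i
d^4_{2,1}: k∈[0..2] ⇒ -0.227948 +1.256646 -0.923696 = +0.105002;  D = -0.077131-0.071249i
d^4_{3,1}: k∈[0..1] ⇒ +0.447789 -0.822867 = -0.375077;  D = -0.185660-0.325904i
d^4_{4,1}: single k=0 term ⇒ -0.443303;  D = +0.092685+0.433506i
Y_4^{m'}(θ=0.2274,φ=1.0629) and Σ D·Y over m':
  (-0.2228+0.4350i)·(-0.0005+0.0010i)  (+0.1960-0.1979i)·(-0.0140+0.0007i)  (+0.2145-0.1125i)·(-0.0506-0.0816i)  (-0.3434+0.0610i)·(+0.1842-0.3309i)  (-0.0806-0.0106i)·(+0.6408+0.0000i)  (+0.3487+0.1636i)·(-0.1842-0.3309i)  (-0.0771-0.0712i)·(-0.0506+0.0816i)  (-0.1857-0.3259i)·(+0.0140+0.0007i)  (+0.0927+0.4335i)·(-0.0005-0.0010i)
Y_4^1(R⁻¹ n̂) = -0.120016-0.044507i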